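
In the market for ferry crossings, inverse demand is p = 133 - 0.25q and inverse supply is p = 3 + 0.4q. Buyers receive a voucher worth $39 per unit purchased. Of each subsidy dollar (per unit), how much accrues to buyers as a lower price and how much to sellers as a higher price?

Pre-subsidy: 133 - 0.25q = 3 + 0.4q gives q* = 200 and p* = 83.
With the rebate, buyers effectively pay pb = ps − 39, where ps is the price sellers receive.
On the curves, pb = 133 - 0.25q and ps = 3 + 0.4q; the wedge ps − pb = 39 gives 3 + 0.4q − (133 - 0.25q) = 39, so q' = 260.
Then pb = 133 − 0.25·260 = 68 and ps = 3 + 0.4·260 = 107.
Buyers' price falls by p* − pb = 83 − 68 = 15; sellers' price rises by ps − p* = 107 − 83 = 24.

Buyers gain $15 per unit; sellers gain $24 per unit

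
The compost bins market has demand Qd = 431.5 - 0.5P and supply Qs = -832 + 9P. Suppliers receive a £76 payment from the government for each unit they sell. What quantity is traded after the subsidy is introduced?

Q' = 401

Pre-subsidy: 431.5 - 0.5P = -832 + 9P gives P* = 133, Q* = 365.
With the subsidy, sellers receive Ps = Pb + 76 for each unit, where Pb is the price buyers pay.
Supply in terms of Pb becomes Qs = -832 + 9(Pb + 76) = -148 + 9Pb. Setting this equal to demand: 431.5 - 0.5Pb = -148 + 9Pb, so Pb = 61.
Sellers receive Ps = 61 + 76 = 137; Q' = 431.5 − 0.5·61 = 401.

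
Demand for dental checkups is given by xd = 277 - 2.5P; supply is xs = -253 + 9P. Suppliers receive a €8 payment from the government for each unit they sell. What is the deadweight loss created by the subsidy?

Deadweight loss = 1440/23

Pre-subsidy: 277 - 2.5P = -253 + 9P gives P* = 1060/23, x* = 3721/23.
With the subsidy, sellers receive Ps = Pb + 8 for each unit, where Pb is the price buyers pay.
Supply in terms of Pb becomes xs = -253 + 9(Pb + 8) = -181 + 9Pb. Setting this equal to demand: 277 - 2.5Pb = -181 + 9Pb, so Pb = 916/23.
Sellers receive Ps = 916/23 + 8 = 1100/23; x' = 277 − 2.5·(916/23) = 4081/23.
The subsidy expands output by 4081/23 − 3721/23 = 360/23 past the efficient level; on those units the gap between marginal cost and willingness to pay runs from 0 up to 8.
DWL = ½ × 8 × 360/23 = 1440/23.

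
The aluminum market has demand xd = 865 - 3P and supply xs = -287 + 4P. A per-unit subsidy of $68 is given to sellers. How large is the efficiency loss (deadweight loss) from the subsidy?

Pre-subsidy: 865 - 3P = -287 + 4P gives P* = 1152/7, x* = 2599/7.
With the subsidy, sellers receive Ps = Pb + 68 for each unit, where Pb is the price buyers pay.
Supply in terms of Pb becomes xs = -287 + 4(Pb + 68) = -15 + 4Pb. Setting this equal to demand: 865 - 3Pb = -15 + 4Pb, so Pb = 880/7.
Sellers receive Ps = 880/7 + 68 = 1356/7; x' = 865 − 3·(880/7) = 3415/7.
The subsidy expands output by 3415/7 − 2599/7 = 816/7 past the efficient level; on those units the gap between marginal cost and willingness to pay runs from 0 up to 68.
DWL = ½ × 68 × 816/7 = 27744/7.

Deadweight loss = 27744/7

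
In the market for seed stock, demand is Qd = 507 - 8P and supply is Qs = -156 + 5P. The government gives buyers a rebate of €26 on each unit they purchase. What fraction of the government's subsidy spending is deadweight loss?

Pre-subsidy: 507 - 8P = -156 + 5P gives P* = 51, Q* = 99.
With the rebate, buyers effectively pay Pb = Ps − 26, where Ps is the price sellers receive.
Demand in terms of Ps becomes Qd = 507 − 8(Ps − 26) = 715 - 8Ps. Setting this equal to supply: 715 - 8Ps = -156 + 5Ps, so Ps = 67.
Buyers pay Pb = 67 − 26 = 41; Q' = -156 + 5·67 = 179.
ΔCS = ½(99 + 179)(51 − 41) = 1390; ΔPS = ½(99 + 179)(67 − 51) = 2224.
Government spending = 26 × 179 = 4654.
DWL = ½ × 26 × (179 − 99) = 1040; fraction = 1040 / 4654 = 40/179.

DWL / government spending = 40/179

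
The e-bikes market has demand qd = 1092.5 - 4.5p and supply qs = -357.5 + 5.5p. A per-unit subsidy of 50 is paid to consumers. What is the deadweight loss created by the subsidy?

Deadweight loss = 3093.75

Pre-subsidy: 1092.5 - 4.5p = -357.5 + 5.5p gives p* = 145, q* = 440.
With the rebate, buyers effectively pay pb = ps − 50, where ps is the price sellers receive.
Demand in terms of ps becomes qd = 1092.5 − 4.5(ps − 50) = 1317.5 - 4.5ps. Setting this equal to supply: 1317.5 - 4.5ps = -357.5 + 5.5ps, so ps = 167.5.
Buyers pay pb = 167.5 − 50 = 117.5; q' = -357.5 + 5.5·167.5 = 563.75.
The subsidy expands output by 563.75 − 440 = 123.75 past the efficient level; on those units the gap between marginal cost and willingness to pay runs from 0 up to 50.
DWL = ½ × 50 × 123.75 = 3093.75.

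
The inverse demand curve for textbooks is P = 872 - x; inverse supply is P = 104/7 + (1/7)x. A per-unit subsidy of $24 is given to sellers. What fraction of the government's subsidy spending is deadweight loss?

DWL / government spending = 7/514

Pre-subsidy: 872 - x = 104/7 + (1/7)x gives x* = 750 and P* = 122.
With the subsidy, sellers receive Ps = Pb + 24 for each unit, where Pb is the price buyers pay.
On the curves, Pb = 872 - x and Ps = 104/7 + (1/7)x; the wedge Ps − Pb = 24 gives 104/7 + (1/7)x − (872 - x) = 24, so x' = 771.
Then Pb = 872 − 1·771 = 101 and Ps = 104/7 + (1/7)·771 = 125.
ΔCS = ½(750 + 771)(122 − 101) = 15970.5; ΔPS = ½(750 + 771)(125 − 122) = 2281.5.
Government spending = 24 × 771 = 18504.
DWL = ½ × 24 × (771 − 750) = 252; fraction = 252 / 18504 = 7/514.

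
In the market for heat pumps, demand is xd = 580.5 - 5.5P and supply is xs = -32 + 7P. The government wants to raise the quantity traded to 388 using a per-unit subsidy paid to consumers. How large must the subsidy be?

Required subsidy s = 25 per unit

At x = 388, invert demand for the buyer price: Pb = (580.5 − 388)/5.5 = 35; invert supply for the seller price: Ps = (388 − (-32))/7 = 60.
The subsidy must fill the gap: s = Ps − Pb = 60 − 35 = 25.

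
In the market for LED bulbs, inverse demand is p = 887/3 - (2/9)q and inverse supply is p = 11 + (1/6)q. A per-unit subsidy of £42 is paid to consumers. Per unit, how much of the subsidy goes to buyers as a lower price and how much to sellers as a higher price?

Buyers gain £24 per unit; sellers gain £18 per unit

Pre-subsidy: 887/3 - (2/9)q = 11 + (1/6)q gives q* = 732 and p* = 133.
With the rebate, buyers effectively pay pb = ps − 42, where ps is the price sellers receive.
On the curves, pb = 887/3 - (2/9)q and ps = 11 + (1/6)q; the wedge ps − pb = 42 gives 11 + (1/6)q − (887/3 - (2/9)q) = 42, so q' = 840.
Then pb = 887/3 − (2/9)·840 = 109 and ps = 11 + (1/6)·840 = 151.
Buyers' price falls by p* − pb = 133 − 109 = 24; sellers' price rises by ps − p* = 151 − 133 = 18.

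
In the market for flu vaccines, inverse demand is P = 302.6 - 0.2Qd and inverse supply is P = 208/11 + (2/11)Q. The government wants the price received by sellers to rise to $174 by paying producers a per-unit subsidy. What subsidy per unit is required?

Required subsidy s = $42 per unit

At a seller price of 174, quantity supplied is -104 + 5.5·174 = 853.
Buyers absorb 853 only when they pay Pb = 302.6 − 0.2·853 = 132.
s = Ps − Pb = 174 − 132 = 42.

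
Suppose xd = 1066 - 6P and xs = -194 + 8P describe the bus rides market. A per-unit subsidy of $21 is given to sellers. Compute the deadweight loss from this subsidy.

Pre-subsidy: 1066 - 6P = -194 + 8P gives P* = 90, x* = 526.
With the subsidy, sellers receive Ps = Pb + 21 for each unit, where Pb is the price buyers pay.
Supply in terms of Pb becomes xs = -194 + 8(Pb + 21) = -26 + 8Pb. Setting this equal to demand: 1066 - 6Pb = -26 + 8Pb, so Pb = 78.
Sellers receive Ps = 78 + 21 = 99; x' = 1066 − 6·78 = 598.
The subsidy expands output by 598 − 526 = 72 past the efficient level; on those units the gap between marginal cost and willingness to pay runs from 0 up to 21.
DWL = ½ × 21 × 72 = 756.

Deadweight loss = $756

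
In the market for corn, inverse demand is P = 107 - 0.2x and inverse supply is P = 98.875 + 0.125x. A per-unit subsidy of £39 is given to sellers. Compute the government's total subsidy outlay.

Government cost = £5655

Pre-subsidy: 107 - 0.2x = 98.875 + 0.125x gives x* = 25 and P* = 102.
With the subsidy, sellers receive Ps = Pb + 39 for each unit, where Pb is the price buyers pay.
On the curves, Pb = 107 - 0.2x and Ps = 98.875 + 0.125x; the wedge Ps − Pb = 39 gives 98.875 + 0.125x − (107 - 0.2x) = 39, so x' = 145.
Then Pb = 107 − 0.2·145 = 78 and Ps = 98.875 + 0.125·145 = 117.
Government outlay = subsidy × quantity = 39 × 145 = 5655.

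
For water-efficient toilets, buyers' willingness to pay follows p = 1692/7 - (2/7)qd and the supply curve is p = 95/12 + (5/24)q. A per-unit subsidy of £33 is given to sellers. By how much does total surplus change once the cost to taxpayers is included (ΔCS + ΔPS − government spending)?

Net change in total surplus = -91476/83

Pre-subsidy: 1692/7 - (2/7)q = 95/12 + (5/24)q gives q* = 39278/83 and p* = 8840/83.
With the subsidy, sellers receive ps = pb + 33 for each unit, where pb is the price buyers pay.
On the curves, pb = 1692/7 - (2/7)q and ps = 95/12 + (5/24)q; the wedge ps − pb = 33 gives 95/12 + (5/24)q − (1692/7 - (2/7)q) = 33, so q' = 44822/83.
Then pb = 1692/7 − (2/7)·(44822/83) = 7256/83 and ps = 95/12 + (5/24)·(44822/83) = 9995/83.
ΔCS = ½(39278/83 + 44822/83)(8840/83 − 7256/83) = 66607200/6889; ΔPS = ½(39278/83 + 44822/83)(9995/83 − 8840/83) = 48567750/6889.
Government spending = 33 × 44822/83 = 1479126/83.
Net change = 66607200/6889 + 48567750/6889 − 1479126/83 = -91476/83. The loss equals the DWL triangle ½·33·5544/83.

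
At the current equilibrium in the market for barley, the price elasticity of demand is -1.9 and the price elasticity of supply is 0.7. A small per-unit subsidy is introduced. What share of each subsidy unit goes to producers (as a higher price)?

For a small subsidy around the equilibrium, the benefit split depends on the relative slopes, which at a point are proportional to the elasticities.
Buyer share = εs/(εs + |εd|) = 0.7/(0.7 + 1.9) = 7/26; seller share = |εd|/(εs + |εd|) = 19/26.
So producers capture 19/26 of the subsidy.

Producer share = 19/26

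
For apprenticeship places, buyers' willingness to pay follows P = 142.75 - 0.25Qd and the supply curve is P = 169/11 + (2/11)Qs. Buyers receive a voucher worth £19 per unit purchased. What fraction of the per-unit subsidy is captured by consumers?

Pre-subsidy: 142.75 - 0.25Q = 169/11 + (2/11)Q gives Q* = 295 and P* = 69.
With the rebate, buyers effectively pay Pb = Ps − 19, where Ps is the price sellers receive.
On the curves, Pb = 142.75 - 0.25Q and Ps = 169/11 + (2/11)Q; the wedge Ps − Pb = 19 gives 169/11 + (2/11)Q − (142.75 - 0.25Q) = 19, so Q' = 339.
Then Pb = 142.75 − 0.25·339 = 58 and Ps = 169/11 + (2/11)·339 = 77.
Buyers' price falls by P* − Pb = 69 − 58 = 11; sellers' price rises by Ps − P* = 77 − 69 = 8.
So consumers capture 11/19 = 11/19 of each unit of subsidy.

Consumer share = 11/19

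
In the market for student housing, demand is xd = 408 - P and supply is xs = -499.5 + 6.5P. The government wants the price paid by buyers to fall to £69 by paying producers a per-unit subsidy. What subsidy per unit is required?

At a buyer price of 69, quantity demanded is 408 − 1·69 = 339.
Sellers supply 339 only when they receive Ps with -499.5 + 6.5·Ps = 339, i.e. Ps = 129.
s = Ps − Pb = 129 − 69 = 60.

Required subsidy s = £60 per unit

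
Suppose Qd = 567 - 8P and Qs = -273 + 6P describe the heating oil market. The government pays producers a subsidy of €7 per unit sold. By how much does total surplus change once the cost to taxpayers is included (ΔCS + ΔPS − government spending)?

Pre-subsidy: 567 - 8P = -273 + 6P gives P* = 60, Q* = 87.
With the subsidy, sellers receive Ps = Pb + 7 for each unit, where Pb is the price buyers pay.
Supply in terms of Pb becomes Qs = -273 + 6(Pb + 7) = -231 + 6Pb. Setting this equal to demand: 567 - 8Pb = -231 + 6Pb, so Pb = 57.
Sellers receive Ps = 57 + 7 = 64; Q' = 567 − 8·57 = 111.
ΔCS = ½(87 + 111)(60 − 57) = 297; ΔPS = ½(87 + 111)(64 − 60) = 396.
Government spending = 7 × 111 = 777.
Net change = 297 + 396 − 777 = -84. The loss equals the DWL triangle ½·7·24.

Net change in total surplus = -€84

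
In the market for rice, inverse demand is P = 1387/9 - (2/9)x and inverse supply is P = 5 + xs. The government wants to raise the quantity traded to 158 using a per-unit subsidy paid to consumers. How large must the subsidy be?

Required subsidy s = 44 per unit

At x = 158, from the demand curve buyers pay Pb = 1387/9 − (2/9)·158 = 119; from the supply curve sellers need Ps = 5 + 1·158 = 163.
The subsidy must fill the gap: s = Ps − Pb = 163 − 119 = 44.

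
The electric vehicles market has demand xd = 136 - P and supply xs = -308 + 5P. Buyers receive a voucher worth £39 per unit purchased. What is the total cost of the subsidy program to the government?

Government cost = £3685.5

Pre-subsidy: 136 - P = -308 + 5P gives P* = 74, x* = 62.
With the rebate, buyers effectively pay Pb = Ps − 39, where Ps is the price sellers receive.
Demand in terms of Ps becomes xd = 136 − 1(Ps − 39) = 175 - Ps. Setting this equal to supply: 175 - Ps = -308 + 5Ps, so Ps = 80.5.
Buyers pay Pb = 80.5 − 39 = 41.5; x' = -308 + 5·80.5 = 94.5.
Government outlay = subsidy × quantity = 39 × 94.5 = 3685.5.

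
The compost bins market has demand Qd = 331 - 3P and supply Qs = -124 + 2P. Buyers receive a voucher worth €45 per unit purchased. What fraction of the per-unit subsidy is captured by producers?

Pre-subsidy: 331 - 3P = -124 + 2P gives P* = 91, Q* = 58.
With the rebate, buyers effectively pay Pb = Ps − 45, where Ps is the price sellers receive.
Demand in terms of Ps becomes Qd = 331 − 3(Ps − 45) = 466 - 3Ps. Setting this equal to supply: 466 - 3Ps = -124 + 2Ps, so Ps = 118.
Buyers pay Pb = 118 − 45 = 73; Q' = -124 + 2·118 = 112.
Buyers' price falls by P* − Pb = 91 − 73 = 18; sellers' price rises by Ps − P* = 118 − 91 = 27.
So producers capture 27/45 = 0.6 of each unit of subsidy.

Producer share = 0.6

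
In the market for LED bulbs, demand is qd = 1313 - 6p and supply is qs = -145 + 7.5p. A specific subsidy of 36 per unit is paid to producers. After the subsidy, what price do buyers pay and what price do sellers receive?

Pre-subsidy: 1313 - 6p = -145 + 7.5p gives p* = 108, q* = 665.
With the subsidy, sellers receive ps = pb + 36 for each unit, where pb is the price buyers pay.
Supply in terms of pb becomes qs = -145 + 7.5(pb + 36) = 125 + 7.5pb. Setting this equal to demand: 1313 - 6pb = 125 + 7.5pb, so pb = 88.
Sellers receive ps = 88 + 36 = 124; q' = 1313 − 6·88 = 785.

Buyers pay 88; sellers receive 124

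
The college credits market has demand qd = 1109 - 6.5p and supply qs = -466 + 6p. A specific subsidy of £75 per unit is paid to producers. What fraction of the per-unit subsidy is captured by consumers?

Consumer share = 0.48

Pre-subsidy: 1109 - 6.5p = -466 + 6p gives p* = 126, q* = 290.
With the subsidy, sellers receive ps = pb + 75 for each unit, where pb is the price buyers pay.
Supply in terms of pb becomes qs = -466 + 6(pb + 75) = -16 + 6pb. Setting this equal to demand: 1109 - 6.5pb = -16 + 6pb, so pb = 90.
Sellers receive ps = 90 + 75 = 165; q' = 1109 − 6.5·90 = 524.
Buyers' price falls by p* − pb = 126 − 90 = 36; sellers' price rises by ps − p* = 165 − 126 = 39.
So consumers capture 36/75 = 0.48 of each unit of subsidy.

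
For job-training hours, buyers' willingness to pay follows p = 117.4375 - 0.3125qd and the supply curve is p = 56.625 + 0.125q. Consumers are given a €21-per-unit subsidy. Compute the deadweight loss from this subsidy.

Pre-subsidy: 117.4375 - 0.3125q = 56.625 + 0.125q gives q* = 139 and p* = 74.
With the rebate, buyers effectively pay pb = ps − 21, where ps is the price sellers receive.
On the curves, pb = 117.4375 - 0.3125q and ps = 56.625 + 0.125q; the wedge ps − pb = 21 gives 56.625 + 0.125q − (117.4375 - 0.3125q) = 21, so q' = 187.
Then pb = 117.4375 − 0.3125·187 = 59 and ps = 56.625 + 0.125·187 = 80.
The subsidy expands output by 187 − 139 = 48 past the efficient level; on those units the gap between marginal cost and willingness to pay runs from 0 up to 21.
DWL = ½ × 21 × 48 = 504.

Deadweight loss = €504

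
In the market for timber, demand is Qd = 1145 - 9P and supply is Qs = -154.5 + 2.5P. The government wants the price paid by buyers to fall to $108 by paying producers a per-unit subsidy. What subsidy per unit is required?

At a buyer price of 108, quantity demanded is 1145 − 9·108 = 173.
Sellers supply 173 only when they receive Ps with -154.5 + 2.5·Ps = 173, i.e. Ps = 131.
s = Ps − Pb = 131 − 108 = 23.

Required subsidy s = $23 per unit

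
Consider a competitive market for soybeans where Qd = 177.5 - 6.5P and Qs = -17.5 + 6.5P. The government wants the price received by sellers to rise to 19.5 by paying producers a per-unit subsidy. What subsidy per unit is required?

At a seller price of 19.5, quantity supplied is -17.5 + 6.5·19.5 = 109.25.
Buyers absorb 109.25 only when they pay Pb with 177.5 − 6.5·Pb = 109.25, i.e. Pb = 10.5.
s = Ps − Pb = 19.5 − 10.5 = 9.

Required subsidy s = 9 per unit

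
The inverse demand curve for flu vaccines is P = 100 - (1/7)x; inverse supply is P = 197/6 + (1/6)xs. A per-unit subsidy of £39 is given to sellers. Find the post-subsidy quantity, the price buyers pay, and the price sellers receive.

Pre-subsidy: 100 - (1/7)x = 197/6 + (1/6)x gives x* = 217 and P* = 69.
With the subsidy, sellers receive Ps = Pb + 39 for each unit, where Pb is the price buyers pay.
On the curves, Pb = 100 - (1/7)x and Ps = 197/6 + (1/6)x; the wedge Ps − Pb = 39 gives 197/6 + (1/6)x − (100 - (1/7)x) = 39, so x' = 343.
Then Pb = 100 − (1/7)·343 = 51 and Ps = 197/6 + (1/6)·343 = 90.

x' = 343; buyers pay £51; sellers receive £90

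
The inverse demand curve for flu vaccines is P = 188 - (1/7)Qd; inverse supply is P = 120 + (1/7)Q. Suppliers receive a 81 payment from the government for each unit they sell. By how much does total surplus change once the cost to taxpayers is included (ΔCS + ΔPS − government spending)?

Pre-subsidy: 188 - (1/7)Q = 120 + (1/7)Q gives Q* = 238 and P* = 154.
With the subsidy, sellers receive Ps = Pb + 81 for each unit, where Pb is the price buyers pay.
On the curves, Pb = 188 - (1/7)Q and Ps = 120 + (1/7)Q; the wedge Ps − Pb = 81 gives 120 + (1/7)Q − (188 - (1/7)Q) = 81, so Q' = 521.5.
Then Pb = 188 − (1/7)·521.5 = 113.5 and Ps = 120 + (1/7)·521.5 = 194.5.
ΔCS = ½(238 + 521.5)(154 − 113.5) = 15379.875; ΔPS = ½(238 + 521.5)(194.5 − 154) = 15379.875.
Government spending = 81 × 521.5 = 42241.5.
Net change = 15379.875 + 15379.875 − 42241.5 = -11481.75. The loss equals the DWL triangle ½·81·283.5.

Net change in total surplus = -11481.75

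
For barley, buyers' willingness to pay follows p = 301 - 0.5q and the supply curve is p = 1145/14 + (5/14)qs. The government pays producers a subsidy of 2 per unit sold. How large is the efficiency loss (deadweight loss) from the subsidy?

Pre-subsidy: 301 - 0.5q = 1145/14 + (5/14)q gives q* = 255.75 and p* = 173.125.
With the subsidy, sellers receive ps = pb + 2 for each unit, where pb is the price buyers pay.
On the curves, pb = 301 - 0.5q and ps = 1145/14 + (5/14)q; the wedge ps − pb = 2 gives 1145/14 + (5/14)q − (301 - 0.5q) = 2, so q' = 3097/12.
Then pb = 301 − 0.5·(3097/12) = 4127/24 and ps = 1145/14 + (5/14)·(3097/12) = 4175/24.
The subsidy expands output by 3097/12 − 255.75 = 7/3 past the efficient level; on those units the gap between marginal cost and willingness to pay runs from 0 up to 2.
DWL = ½ × 2 × 7/3 = 7/3.

Deadweight loss = 7/3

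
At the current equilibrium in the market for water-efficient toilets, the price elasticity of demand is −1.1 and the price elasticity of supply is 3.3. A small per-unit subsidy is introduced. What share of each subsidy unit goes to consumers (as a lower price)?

Consumer share = 0.75

For a small subsidy around the equilibrium, the benefit split depends on the relative slopes, which at a point are proportional to the elasticities.
Buyer share = εs/(εs + |εd|) = 3.3/(3.3 + 1.1) = 0.75; seller share = |εd|/(εs + |εd|) = 0.25.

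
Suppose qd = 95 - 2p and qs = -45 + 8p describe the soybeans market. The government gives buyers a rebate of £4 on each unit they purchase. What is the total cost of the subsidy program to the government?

Pre-subsidy: 95 - 2p = -45 + 8p gives p* = 14, q* = 67.
With the rebate, buyers effectively pay pb = ps − 4, where ps is the price sellers receive.
Demand in terms of ps becomes qd = 95 − 2(ps − 4) = 103 - 2ps. Setting this equal to supply: 103 - 2ps = -45 + 8ps, so ps = 14.8.
Buyers pay pb = 14.8 − 4 = 10.8; q' = -45 + 8·14.8 = 73.4.
Government outlay = subsidy × quantity = 4 × 73.4 = 293.6.

Government cost = £293.6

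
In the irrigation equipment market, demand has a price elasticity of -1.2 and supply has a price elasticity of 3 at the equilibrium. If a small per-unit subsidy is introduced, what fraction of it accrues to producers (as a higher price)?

For a small subsidy around the equilibrium, the benefit split depends on the relative slopes, which at a point are proportional to the elasticities.
Buyer share = εs/(εs + |εd|) = 3/(3 + 1.2) = 5/7; seller share = |εd|/(εs + |εd|) = 2/7.
So producers capture 2/7 of the subsidy.

Producer share = 2/7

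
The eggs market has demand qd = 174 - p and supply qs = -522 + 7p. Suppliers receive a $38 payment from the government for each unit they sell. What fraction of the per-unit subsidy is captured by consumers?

Consumer share = 0.875

Pre-subsidy: 174 - p = -522 + 7p gives p* = 87, q* = 87.
With the subsidy, sellers receive ps = pb + 38 for each unit, where pb is the price buyers pay.
Supply in terms of pb becomes qs = -522 + 7(pb + 38) = -256 + 7pb. Setting this equal to demand: 174 - pb = -256 + 7pb, so pb = 53.75.
Sellers receive ps = 53.75 + 38 = 91.75; q' = 174 − 1·53.75 = 120.25.
Buyers' price falls by p* − pb = 87 − 53.75 = 33.25; sellers' price rises by ps − p* = 91.75 − 87 = 4.75.
So consumers capture 33.25/38 = 0.875 of each unit of subsidy.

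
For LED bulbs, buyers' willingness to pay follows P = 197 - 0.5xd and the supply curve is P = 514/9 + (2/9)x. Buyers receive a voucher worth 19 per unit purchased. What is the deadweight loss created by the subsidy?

Pre-subsidy: 197 - 0.5x = 514/9 + (2/9)x gives x* = 2518/13 and P* = 1302/13.
With the rebate, buyers effectively pay Pb = Ps − 19, where Ps is the price sellers receive.
On the curves, Pb = 197 - 0.5x and Ps = 514/9 + (2/9)x; the wedge Ps − Pb = 19 gives 514/9 + (2/9)x − (197 - 0.5x) = 19, so x' = 220.
Then Pb = 197 − 0.5·220 = 87 and Ps = 514/9 + (2/9)·220 = 106.
The subsidy expands output by 220 − 2518/13 = 342/13 past the efficient level; on those units the gap between marginal cost and willingness to pay runs from 0 up to 19.
DWL = ½ × 19 × 342/13 = 3249/13.

Deadweight loss = 3249/13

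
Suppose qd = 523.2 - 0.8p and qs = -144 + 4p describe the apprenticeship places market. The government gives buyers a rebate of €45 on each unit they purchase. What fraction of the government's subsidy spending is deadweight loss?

Pre-subsidy: 523.2 - 0.8p = -144 + 4p gives p* = 139, q* = 412.
With the rebate, buyers effectively pay pb = ps − 45, where ps is the price sellers receive.
Demand in terms of ps becomes qd = 523.2 − 0.8(ps − 45) = 559.2 - 0.8ps. Setting this equal to supply: 559.2 - 0.8ps = -144 + 4ps, so ps = 146.5.
Buyers pay pb = 146.5 − 45 = 101.5; q' = -144 + 4·146.5 = 442.
ΔCS = ½(412 + 442)(139 − 101.5) = 16012.5; ΔPS = ½(412 + 442)(146.5 − 139) = 3202.5.
Government spending = 45 × 442 = 19890.
DWL = ½ × 45 × (442 − 412) = 675; fraction = 675 / 19890 = 15/442.

DWL / government spending = 15/442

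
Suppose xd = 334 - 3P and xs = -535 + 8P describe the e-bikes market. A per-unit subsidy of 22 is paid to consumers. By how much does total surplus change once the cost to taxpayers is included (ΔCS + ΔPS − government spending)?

Net change in total surplus = -528

Pre-subsidy: 334 - 3P = -535 + 8P gives P* = 79, x* = 97.
With the rebate, buyers effectively pay Pb = Ps − 22, where Ps is the price sellers receive.
Demand in terms of Ps becomes xd = 334 − 3(Ps − 22) = 400 - 3Ps. Setting this equal to supply: 400 - 3Ps = -535 + 8Ps, so Ps = 85.
Buyers pay Pb = 85 − 22 = 63; x' = -535 + 8·85 = 145.
ΔCS = ½(97 + 145)(79 − 63) = 1936; ΔPS = ½(97 + 145)(85 − 79) = 726.
Government spending = 22 × 145 = 3190.
Net change = 1936 + 726 − 3190 = -528. The loss equals the DWL triangle ½·22·48.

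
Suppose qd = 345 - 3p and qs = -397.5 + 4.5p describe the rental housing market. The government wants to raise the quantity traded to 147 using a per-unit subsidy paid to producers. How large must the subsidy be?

At q = 147, invert demand for the buyer price: pb = (345 − 147)/3 = 66; invert supply for the seller price: ps = (147 − (-397.5))/4.5 = 121.
The subsidy must fill the gap: s = ps − pb = 121 − 66 = 55.

Required subsidy s = 55 per unit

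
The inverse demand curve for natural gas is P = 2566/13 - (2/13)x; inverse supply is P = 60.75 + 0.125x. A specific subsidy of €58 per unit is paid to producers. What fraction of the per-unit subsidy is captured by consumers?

Pre-subsidy: 2566/13 - (2/13)x = 60.75 + 0.125x gives x* = 490 and P* = 122.
With the subsidy, sellers receive Ps = Pb + 58 for each unit, where Pb is the price buyers pay.
On the curves, Pb = 2566/13 - (2/13)x and Ps = 60.75 + 0.125x; the wedge Ps − Pb = 58 gives 60.75 + 0.125x − (2566/13 - (2/13)x) = 58, so x' = 698.
Then Pb = 2566/13 − (2/13)·698 = 90 and Ps = 60.75 + 0.125·698 = 148.
Buyers' price falls by P* − Pb = 122 − 90 = 32; sellers' price rises by Ps − P* = 148 − 122 = 26.
So consumers capture 32/58 = 16/29 of each unit of subsidy.

Consumer share = 16/29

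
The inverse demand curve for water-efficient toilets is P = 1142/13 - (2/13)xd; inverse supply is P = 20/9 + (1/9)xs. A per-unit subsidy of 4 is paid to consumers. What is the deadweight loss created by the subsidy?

Deadweight loss = 936/31

Pre-subsidy: 1142/13 - (2/13)x = 20/9 + (1/9)x gives x* = 10018/31 and P* = 1182/31.
With the rebate, buyers effectively pay Pb = Ps − 4, where Ps is the price sellers receive.
On the curves, Pb = 1142/13 - (2/13)x and Ps = 20/9 + (1/9)x; the wedge Ps − Pb = 4 gives 20/9 + (1/9)x − (1142/13 - (2/13)x) = 4, so x' = 10486/31.
Then Pb = 1142/13 − (2/13)·(10486/31) = 1110/31 and Ps = 20/9 + (1/9)·(10486/31) = 1234/31.
The subsidy expands output by 10486/31 − 10018/31 = 468/31 past the efficient level; on those units the gap between marginal cost and willingness to pay runs from 0 up to 4.
DWL = ½ × 4 × 468/31 = 936/31.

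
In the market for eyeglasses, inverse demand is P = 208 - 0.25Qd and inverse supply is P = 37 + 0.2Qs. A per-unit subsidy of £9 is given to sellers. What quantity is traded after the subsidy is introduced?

Q' = 400

Pre-subsidy: 208 - 0.25Q = 37 + 0.2Q gives Q* = 380 and P* = 113.
With the subsidy, sellers receive Ps = Pb + 9 for each unit, where Pb is the price buyers pay.
On the curves, Pb = 208 - 0.25Q and Ps = 37 + 0.2Q; the wedge Ps − Pb = 9 gives 37 + 0.2Q − (208 - 0.25Q) = 9, so Q' = 400.
Then Pb = 208 − 0.25·400 = 108 and Ps = 37 + 0.2·400 = 117.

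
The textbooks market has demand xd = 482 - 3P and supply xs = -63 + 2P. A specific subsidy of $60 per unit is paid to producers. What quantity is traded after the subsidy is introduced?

Pre-subsidy: 482 - 3P = -63 + 2P gives P* = 109, x* = 155.
With the subsidy, sellers receive Ps = Pb + 60 for each unit, where Pb is the price buyers pay.
Supply in terms of Pb becomes xs = -63 + 2(Pb + 60) = 57 + 2Pb. Setting this equal to demand: 482 - 3Pb = 57 + 2Pb, so Pb = 85.
Sellers receive Ps = 85 + 60 = 145; x' = 482 − 3·85 = 227.

x' = 227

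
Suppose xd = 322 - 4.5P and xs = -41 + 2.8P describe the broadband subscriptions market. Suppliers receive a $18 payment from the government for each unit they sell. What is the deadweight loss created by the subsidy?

Deadweight loss = 20412/73

Pre-subsidy: 322 - 4.5P = -41 + 2.8P gives P* = 3630/73, x* = 7171/73.
With the subsidy, sellers receive Ps = Pb + 18 for each unit, where Pb is the price buyers pay.
Supply in terms of Pb becomes xs = -41 + 2.8(Pb + 18) = 9.4 + 2.8Pb. Setting this equal to demand: 322 - 4.5Pb = 9.4 + 2.8Pb, so Pb = 3126/73.
Sellers receive Ps = 3126/73 + 18 = 4440/73; x' = 322 − 4.5·(3126/73) = 9439/73.
The subsidy expands output by 9439/73 − 7171/73 = 2268/73 past the efficient level; on those units the gap between marginal cost and willingness to pay runs from 0 up to 18.
DWL = ½ × 18 × 2268/73 = 20412/73.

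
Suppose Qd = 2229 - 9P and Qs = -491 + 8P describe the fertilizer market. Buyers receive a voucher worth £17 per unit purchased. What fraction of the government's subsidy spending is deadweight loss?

DWL / government spending = 12/287

Pre-subsidy: 2229 - 9P = -491 + 8P gives P* = 160, Q* = 789.
With the rebate, buyers effectively pay Pb = Ps − 17, where Ps is the price sellers receive.
Demand in terms of Ps becomes Qd = 2229 − 9(Ps − 17) = 2382 - 9Ps. Setting this equal to supply: 2382 - 9Ps = -491 + 8Ps, so Ps = 169.
Buyers pay Pb = 169 − 17 = 152; Q' = -491 + 8·169 = 861.
ΔCS = ½(789 + 861)(160 − 152) = 6600; ΔPS = ½(789 + 861)(169 − 160) = 7425.
Government spending = 17 × 861 = 14637.
DWL = ½ × 17 × (861 − 789) = 612; fraction = 612 / 14637 = 12/287.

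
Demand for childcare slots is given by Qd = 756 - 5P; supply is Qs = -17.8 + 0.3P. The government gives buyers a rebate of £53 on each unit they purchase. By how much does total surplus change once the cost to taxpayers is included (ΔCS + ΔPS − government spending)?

Net change in total surplus = -£397.5

Pre-subsidy: 756 - 5P = -17.8 + 0.3P gives P* = 146, Q* = 26.
With the rebate, buyers effectively pay Pb = Ps − 53, where Ps is the price sellers receive.
Demand in terms of Ps becomes Qd = 756 − 5(Ps − 53) = 1021 - 5Ps. Setting this equal to supply: 1021 - 5Ps = -17.8 + 0.3Ps, so Ps = 196.
Buyers pay Pb = 196 − 53 = 143; Q' = -17.8 + 0.3·196 = 41.
ΔCS = ½(26 + 41)(146 − 143) = 100.5; ΔPS = ½(26 + 41)(196 − 146) = 1675.
Government spending = 53 × 41 = 2173.
Net change = 100.5 + 1675 − 2173 = -397.5. The loss equals the DWL triangle ½·53·15.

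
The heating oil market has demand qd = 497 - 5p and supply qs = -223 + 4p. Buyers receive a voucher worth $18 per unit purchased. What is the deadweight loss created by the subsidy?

Pre-subsidy: 497 - 5p = -223 + 4p gives p* = 80, q* = 97.
With the rebate, buyers effectively pay pb = ps − 18, where ps is the price sellers receive.
Demand in terms of ps becomes qd = 497 − 5(ps − 18) = 587 - 5ps. Setting this equal to supply: 587 - 5ps = -223 + 4ps, so ps = 90.
Buyers pay pb = 90 − 18 = 72; q' = -223 + 4·90 = 137.
The subsidy expands output by 137 − 97 = 40 past the efficient level; on those units the gap between marginal cost and willingness to pay runs from 0 up to 18.
DWL = ½ × 18 × 40 = 360.

Deadweight loss = $360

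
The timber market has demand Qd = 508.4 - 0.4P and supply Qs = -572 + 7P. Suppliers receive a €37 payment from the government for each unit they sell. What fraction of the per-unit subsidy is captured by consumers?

Pre-subsidy: 508.4 - 0.4P = -572 + 7P gives P* = 146, Q* = 450.
With the subsidy, sellers receive Ps = Pb + 37 for each unit, where Pb is the price buyers pay.
Supply in terms of Pb becomes Qs = -572 + 7(Pb + 37) = -313 + 7Pb. Setting this equal to demand: 508.4 - 0.4Pb = -313 + 7Pb, so Pb = 111.
Sellers receive Ps = 111 + 37 = 148; Q' = 508.4 − 0.4·111 = 464.
Buyers' price falls by P* − Pb = 146 − 111 = 35; sellers' price rises by Ps − P* = 148 − 146 = 2.
So consumers capture 35/37 = 35/37 of each unit of subsidy.

Consumer share = 35/37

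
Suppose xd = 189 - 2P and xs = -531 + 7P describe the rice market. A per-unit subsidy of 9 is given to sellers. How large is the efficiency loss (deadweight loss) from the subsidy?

Pre-subsidy: 189 - 2P = -531 + 7P gives P* = 80, x* = 29.
With the subsidy, sellers receive Ps = Pb + 9 for each unit, where Pb is the price buyers pay.
Supply in terms of Pb becomes xs = -531 + 7(Pb + 9) = -468 + 7Pb. Setting this equal to demand: 189 - 2Pb = -468 + 7Pb, so Pb = 73.
Sellers receive Ps = 73 + 9 = 82; x' = 189 − 2·73 = 43.
The subsidy expands output by 43 − 29 = 14 past the efficient level; on those units the gap between marginal cost and willingness to pay runs from 0 up to 9.
DWL = ½ × 9 × 14 = 63.

Deadweight loss = 63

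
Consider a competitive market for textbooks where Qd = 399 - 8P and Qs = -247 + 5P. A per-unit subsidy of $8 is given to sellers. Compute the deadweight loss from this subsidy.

Pre-subsidy: 399 - 8P = -247 + 5P gives P* = 646/13, Q* = 19/13.
With the subsidy, sellers receive Ps = Pb + 8 for each unit, where Pb is the price buyers pay.
Supply in terms of Pb becomes Qs = -247 + 5(Pb + 8) = -207 + 5Pb. Setting this equal to demand: 399 - 8Pb = -207 + 5Pb, so Pb = 606/13.
Sellers receive Ps = 606/13 + 8 = 710/13; Q' = 399 − 8·(606/13) = 339/13.
The subsidy expands output by 339/13 − 19/13 = 320/13 past the efficient level; on those units the gap between marginal cost and willingness to pay runs from 0 up to 8.
DWL = ½ × 8 × 320/13 = 1280/13.

Deadweight loss = 1280/13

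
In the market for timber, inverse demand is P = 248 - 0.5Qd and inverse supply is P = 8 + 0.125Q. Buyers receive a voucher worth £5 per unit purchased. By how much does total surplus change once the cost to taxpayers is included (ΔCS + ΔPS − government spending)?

Net change in total surplus = -£20

Pre-subsidy: 248 - 0.5Q = 8 + 0.125Q gives Q* = 384 and P* = 56.
With the rebate, buyers effectively pay Pb = Ps − 5, where Ps is the price sellers receive.
On the curves, Pb = 248 - 0.5Q and Ps = 8 + 0.125Q; the wedge Ps − Pb = 5 gives 8 + 0.125Q − (248 - 0.5Q) = 5, so Q' = 392.
Then Pb = 248 − 0.5·392 = 52 and Ps = 8 + 0.125·392 = 57.
ΔCS = ½(384 + 392)(56 − 52) = 1552; ΔPS = ½(384 + 392)(57 − 56) = 388.
Government spending = 5 × 392 = 1960.
Net change = 1552 + 388 − 1960 = -20. The loss equals the DWL triangle ½·5·8.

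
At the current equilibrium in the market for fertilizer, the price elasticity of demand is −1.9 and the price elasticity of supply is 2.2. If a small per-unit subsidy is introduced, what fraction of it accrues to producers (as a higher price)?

Producer share = 19/41

For a small subsidy around the equilibrium, the benefit split depends on the relative slopes, which at a point are proportional to the elasticities.
Buyer share = εs/(εs + |εd|) = 2.2/(2.2 + 1.9) = 22/41; seller share = |εd|/(εs + |εd|) = 19/41.
So producers capture 19/41 of the subsidy.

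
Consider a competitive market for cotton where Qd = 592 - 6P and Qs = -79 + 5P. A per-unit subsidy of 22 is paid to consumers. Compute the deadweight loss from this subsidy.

Pre-subsidy: 592 - 6P = -79 + 5P gives P* = 61, Q* = 226.
With the rebate, buyers effectively pay Pb = Ps − 22, where Ps is the price sellers receive.
Demand in terms of Ps becomes Qd = 592 − 6(Ps − 22) = 724 - 6Ps. Setting this equal to supply: 724 - 6Ps = -79 + 5Ps, so Ps = 73.
Buyers pay Pb = 73 − 22 = 51; Q' = -79 + 5·73 = 286.
The subsidy expands output by 286 − 226 = 60 past the efficient level; on those units the gap between marginal cost and willingness to pay runs from 0 up to 22.
DWL = ½ × 22 × 60 = 660.

Deadweight loss = 660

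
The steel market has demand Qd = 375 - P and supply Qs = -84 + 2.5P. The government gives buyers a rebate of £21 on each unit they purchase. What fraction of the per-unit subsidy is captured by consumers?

Pre-subsidy: 375 - P = -84 + 2.5P gives P* = 918/7, Q* = 1707/7.
With the rebate, buyers effectively pay Pb = Ps − 21, where Ps is the price sellers receive.
Demand in terms of Ps becomes Qd = 375 − 1(Ps − 21) = 396 - Ps. Setting this equal to supply: 396 - Ps = -84 + 2.5Ps, so Ps = 960/7.
Buyers pay Pb = 960/7 − 21 = 813/7; Q' = -84 + 2.5·(960/7) = 1812/7.
Buyers' price falls by P* − Pb = 918/7 − 813/7 = 15; sellers' price rises by Ps − P* = 960/7 − 918/7 = 6.
So consumers capture 15/21 = 5/7 of each unit of subsidy.

Consumer share = 5/7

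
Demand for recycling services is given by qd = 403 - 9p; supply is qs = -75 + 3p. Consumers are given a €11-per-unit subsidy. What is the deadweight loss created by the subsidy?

Deadweight loss = €136.125

Pre-subsidy: 403 - 9p = -75 + 3p gives p* = 239/6, q* = 44.5.
With the rebate, buyers effectively pay pb = ps − 11, where ps is the price sellers receive.
Demand in terms of ps becomes qd = 403 − 9(ps − 11) = 502 - 9ps. Setting this equal to supply: 502 - 9ps = -75 + 3ps, so ps = 577/12.
Buyers pay pb = 577/12 − 11 = 445/12; q' = -75 + 3·(577/12) = 69.25.
The subsidy expands output by 69.25 − 44.5 = 24.75 past the efficient level; on those units the gap between marginal cost and willingness to pay runs from 0 up to 11.
DWL = ½ × 11 × 24.75 = 136.125.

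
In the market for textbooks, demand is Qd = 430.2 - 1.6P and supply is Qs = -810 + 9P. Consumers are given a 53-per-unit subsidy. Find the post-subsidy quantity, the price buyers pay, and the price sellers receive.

Pre-subsidy: 430.2 - 1.6P = -810 + 9P gives P* = 117, Q* = 243.
With the rebate, buyers effectively pay Pb = Ps − 53, where Ps is the price sellers receive.
Demand in terms of Ps becomes Qd = 430.2 − 1.6(Ps − 53) = 515 - 1.6Ps. Setting this equal to supply: 515 - 1.6Ps = -810 + 9Ps, so Ps = 125.
Buyers pay Pb = 125 − 53 = 72; Q' = -810 + 9·125 = 315.

Q' = 315; buyers pay 72; sellers receive 125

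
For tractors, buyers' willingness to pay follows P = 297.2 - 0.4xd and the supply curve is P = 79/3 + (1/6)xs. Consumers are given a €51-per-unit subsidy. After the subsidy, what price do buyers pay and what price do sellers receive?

Buyers pay €70; sellers receive €121

Pre-subsidy: 297.2 - 0.4x = 79/3 + (1/6)x gives x* = 478 and P* = 106.
With the rebate, buyers effectively pay Pb = Ps − 51, where Ps is the price sellers receive.
On the curves, Pb = 297.2 - 0.4x and Ps = 79/3 + (1/6)x; the wedge Ps − Pb = 51 gives 79/3 + (1/6)x − (297.2 - 0.4x) = 51, so x' = 568.
Then Pb = 297.2 − 0.4·568 = 70 and Ps = 79/3 + (1/6)·568 = 121.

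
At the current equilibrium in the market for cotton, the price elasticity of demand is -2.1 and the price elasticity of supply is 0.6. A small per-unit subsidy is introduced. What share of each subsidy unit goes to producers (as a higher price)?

For a small subsidy around the equilibrium, the benefit split depends on the relative slopes, which at a point are proportional to the elasticities.
Buyer share = εs/(εs + |εd|) = 0.6/(0.6 + 2.1) = 2/9; seller share = |εd|/(εs + |εd|) = 7/9.
So producers capture 7/9 of the subsidy.

Producer share = 7/9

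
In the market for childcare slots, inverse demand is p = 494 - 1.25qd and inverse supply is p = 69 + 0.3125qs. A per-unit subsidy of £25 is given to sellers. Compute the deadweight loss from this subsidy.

Deadweight loss = £200

Pre-subsidy: 494 - 1.25q = 69 + 0.3125q gives q* = 272 and p* = 154.
With the subsidy, sellers receive ps = pb + 25 for each unit, where pb is the price buyers pay.
On the curves, pb = 494 - 1.25q and ps = 69 + 0.3125q; the wedge ps − pb = 25 gives 69 + 0.3125q − (494 - 1.25q) = 25, so q' = 288.
Then pb = 494 − 1.25·288 = 134 and ps = 69 + 0.3125·288 = 159.
The subsidy expands output by 288 − 272 = 16 past the efficient level; on those units the gap between marginal cost and willingness to pay runs from 0 up to 25.
DWL = ½ × 25 × 16 = 200.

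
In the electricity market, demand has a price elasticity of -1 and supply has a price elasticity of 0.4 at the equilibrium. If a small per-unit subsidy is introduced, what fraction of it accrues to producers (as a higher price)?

For a small subsidy around the equilibrium, the benefit split depends on the relative slopes, which at a point are proportional to the elasticities.
Buyer share = εs/(εs + |εd|) = 0.4/(0.4 + 1) = 2/7; seller share = |εd|/(εs + |εd|) = 5/7.
So producers capture 5/7 of the subsidy.

Producer share = 5/7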